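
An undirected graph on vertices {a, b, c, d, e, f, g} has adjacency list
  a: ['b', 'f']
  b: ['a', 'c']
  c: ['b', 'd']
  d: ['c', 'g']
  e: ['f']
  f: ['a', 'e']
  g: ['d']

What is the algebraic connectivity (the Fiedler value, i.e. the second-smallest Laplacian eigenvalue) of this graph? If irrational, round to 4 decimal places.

0.1981

Reading degrees in the order [a, b, c, d, e, f, g] gives [2, 2, 2, 2, 1, 2, 1]; set D = diag(2, 2, 2, 2, 1, 2, 1) and form L = D - A. The sorted Laplacian eigenvalues are [0, 0.1981, 0.7530, 1.5550, 2.4450, 3.2470, 3.8019]; the algebraic connectivity is the second entry, 0.1981. The eigenvalues sum to 12, which equals trace(L) = 2|E|. By the matrix-tree theorem the graph has (1/7) * product of the nonzero eigenvalues = 1 spanning tree.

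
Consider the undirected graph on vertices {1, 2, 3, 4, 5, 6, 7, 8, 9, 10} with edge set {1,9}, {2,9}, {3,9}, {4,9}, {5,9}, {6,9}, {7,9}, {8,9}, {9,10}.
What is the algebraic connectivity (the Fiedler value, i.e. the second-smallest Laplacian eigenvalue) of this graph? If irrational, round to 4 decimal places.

1

With the vertex order [1, 2, 3, 4, 5, 6, 7, 8, 9, 10], the degrees are [1, 1, 1, 1, 1, 1, 1, 1, 9, 1], giving D = diag(1, 1, 1, 1, 1, 1, 1, 1, 9, 1) and L = D - A. The smallest Laplacian eigenvalue is always 0. The next one, lambda_2 = 1, measures how hard the graph is to disconnect: larger values mean better connectivity.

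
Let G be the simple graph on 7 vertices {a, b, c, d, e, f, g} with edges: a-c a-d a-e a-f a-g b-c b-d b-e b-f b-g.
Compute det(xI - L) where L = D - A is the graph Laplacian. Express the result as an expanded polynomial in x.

Reading degrees in the order [a, b, c, d, e, f, g] gives [5, 5, 2, 2, 2, 2, 2]; set D = diag(5, 5, 2, 2, 2, 2, 2) and form L = D - A. Computing det(xI - L) by cofactor expansion (or equivalently via sum-over-permutations) gives x^7 - 20x^6 + 155x^5 - 600x^4 + 1240x^3 - 1312x^2 + 560x. The coefficient of x^6 equals -trace(L) = -20, matching the sum of degrees. The eigenvalues sum to 20, which equals trace(L) = 2|E|. There is one zero in the spectrum, matching the 1 component.

x^7 - 20x^6 + 155x^5 - 600x^4 + 1240x^3 - 1312x^2 + 560x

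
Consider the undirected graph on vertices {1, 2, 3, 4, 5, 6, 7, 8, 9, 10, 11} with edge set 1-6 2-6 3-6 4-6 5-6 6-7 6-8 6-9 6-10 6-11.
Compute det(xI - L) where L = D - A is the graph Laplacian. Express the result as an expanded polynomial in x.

Reading degrees in the order [1, 2, 3, 4, 5, 6, 7, 8, 9, 10, 11] gives [1, 1, 1, 1, 1, 10, 1, 1, 1, 1, 1]; set D = diag(1, 1, 1, 1, 1, 10, 1, 1, 1, 1, 1) and form L = D - A. The eigenvalues of L are [0, 1, 1, 1, 1, 1, 1, 1, 1, 1, 11]; the characteristic polynomial is the product of (x - lambda_i), which multiplies out to x^11 - 20x^10 + 135x^9 - 480x^8 + 1050x^7 - 1512x^6 + 1470x^5 - 960x^4 + 405x^3 - 100x^2 + 11x. The constant term is 0 because L is singular (the all-ones vector lies in its kernel).

x^11 - 20x^10 + 135x^9 - 480x^8 + 1050x^7 - 1512x^6 + 1470x^5 - 960x^4 + 405x^3 - 100x^2 + 11x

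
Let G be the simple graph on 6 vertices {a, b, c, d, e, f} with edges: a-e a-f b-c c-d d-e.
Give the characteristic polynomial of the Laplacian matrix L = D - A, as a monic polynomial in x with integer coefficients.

Reading degrees in the order [a, b, c, d, e, f] gives [2, 1, 2, 2, 2, 1]; set D = diag(2, 1, 2, 2, 2, 1) and form L = D - A. Computing det(xI - L) by cofactor expansion (or equivalently via sum-over-permutations) gives x^6 - 10x^5 + 36x^4 - 56x^3 + 35x^2 - 6x. The coefficient of x^5 equals -trace(L) = -10, matching the sum of degrees. There is one zero in the spectrum, matching the 1 component.

x^6 - 10x^5 + 36x^4 - 56x^3 + 35x^2 - 6x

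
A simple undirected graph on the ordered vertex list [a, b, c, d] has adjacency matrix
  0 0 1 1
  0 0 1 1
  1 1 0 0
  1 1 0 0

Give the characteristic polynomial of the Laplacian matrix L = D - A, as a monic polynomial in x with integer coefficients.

Each diagonal entry of L is the vertex degree and each off-diagonal entry is -1 where an edge is present, 0 otherwise; in the order [a, b, c, d] the diagonal is [2, 2, 2, 2]. L has integer entries, so p(x) = det(xI - L) has integer coefficients. Expanding the determinant yields x^4 - 8x^3 + 20x^2 - 16x. The coefficient of x^3 equals -trace(L) = -8, matching the sum of degrees. The largest eigenvalue, 4, is at most the vertex count 4. By the matrix-tree theorem the graph has (1/4) * product of the nonzero eigenvalues = 4 spanning trees.

x^4 - 8x^3 + 20x^2 - 16x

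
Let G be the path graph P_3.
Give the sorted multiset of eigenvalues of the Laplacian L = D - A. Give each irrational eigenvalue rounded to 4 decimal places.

[0, 1, 3]

The graph has 3 vertices and degree multiset [2, 1, 1]; D is the diagonal matrix of degrees and L = D - A. L is symmetric positive semidefinite, so every eigenvalue is real and nonnegative. The largest eigenvalue, 3, is at most the vertex count 3.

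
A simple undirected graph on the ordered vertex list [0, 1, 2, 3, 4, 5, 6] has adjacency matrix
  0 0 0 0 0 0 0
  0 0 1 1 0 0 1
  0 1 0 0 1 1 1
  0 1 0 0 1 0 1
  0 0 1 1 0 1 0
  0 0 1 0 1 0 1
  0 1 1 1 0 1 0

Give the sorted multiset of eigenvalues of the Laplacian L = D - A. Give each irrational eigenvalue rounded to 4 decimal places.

[0, 0, 2.2679, 3, 4, 5, 5.7321]

Each diagonal entry of L is the vertex degree and each off-diagonal entry is -1 where an edge is present, 0 otherwise; in the order [0, 1, 2, 3, 4, 5, 6] the diagonal is [0, 3, 4, 3, 3, 3, 4]. Since every row of L sums to 0, the all-ones vector is in the kernel and 0 is an eigenvalue. The 2 zero eigenvalues correspond to the 2 connected components.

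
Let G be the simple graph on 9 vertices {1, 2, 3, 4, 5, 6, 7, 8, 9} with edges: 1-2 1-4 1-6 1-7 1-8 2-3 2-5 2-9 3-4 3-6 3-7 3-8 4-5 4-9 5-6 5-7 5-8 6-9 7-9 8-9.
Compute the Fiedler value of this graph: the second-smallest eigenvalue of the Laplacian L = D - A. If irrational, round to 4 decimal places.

Each diagonal entry of L is the vertex degree and each off-diagonal entry is -1 where an edge is present, 0 otherwise; in the order [1, 2, 3, 4, 5, 6, 7, 8, 9] the diagonal is [5, 4, 5, 4, 5, 4, 4, 4, 5]. The sorted Laplacian eigenvalues are [0, 4, 4, 4, 4, 5, 5, 5, 9]; the algebraic connectivity is the second entry, 4. The largest eigenvalue, 9, is at most the vertex count 9.

4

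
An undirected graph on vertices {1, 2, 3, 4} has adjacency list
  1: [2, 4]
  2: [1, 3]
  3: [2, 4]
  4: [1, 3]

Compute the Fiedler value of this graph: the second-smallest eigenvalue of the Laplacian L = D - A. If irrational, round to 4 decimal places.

Each diagonal entry of L is the vertex degree and each off-diagonal entry is -1 where an edge is present, 0 otherwise; in the order [1, 2, 3, 4] the diagonal is [2, 2, 2, 2]. Computing the eigenvalues of L and sorting gives [0, 2, 2, 4]. The Fiedler value lambda_2 = 2 is strictly positive, so the graph is connected. The largest eigenvalue, 4, is at most the vertex count 4.

2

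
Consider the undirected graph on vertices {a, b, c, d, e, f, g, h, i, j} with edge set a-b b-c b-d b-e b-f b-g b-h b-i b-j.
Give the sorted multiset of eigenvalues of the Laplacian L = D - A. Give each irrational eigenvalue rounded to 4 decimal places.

[0, 1, 1, 1, 1, 1, 1, 1, 1, 10]

Reading degrees in the order [a, b, c, d, e, f, g, h, i, j] gives [1, 9, 1, 1, 1, 1, 1, 1, 1, 1]; set D = diag(1, 9, 1, 1, 1, 1, 1, 1, 1, 1) and form L = D - A. Diagonalising L (or applying a numerical eigensolver to the 10x10 matrix) gives the spectrum above.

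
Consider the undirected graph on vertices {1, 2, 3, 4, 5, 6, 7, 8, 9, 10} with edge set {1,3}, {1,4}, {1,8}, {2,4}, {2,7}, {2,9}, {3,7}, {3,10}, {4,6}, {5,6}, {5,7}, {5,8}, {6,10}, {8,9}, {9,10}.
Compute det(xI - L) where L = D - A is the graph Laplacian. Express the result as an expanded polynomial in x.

x^10 - 30x^9 + 390x^8 - 2880x^7 + 13305x^6 - 39882x^5 + 77640x^4 - 94800x^3 + 66000x^2 - 20000x

With the vertex order [1, 2, 3, 4, 5, 6, 7, 8, 9, 10], the degrees are [3, 3, 3, 3, 3, 3, 3, 3, 3, 3], giving D = diag(3, 3, 3, 3, 3, 3, 3, 3, 3, 3) and L = D - A. The eigenvalues of L are [0, 2, 2, 2, 2, 2, 5, 5, 5, 5]; the characteristic polynomial is the product of (x - lambda_i), which multiplies out to x^10 - 30x^9 + 390x^8 - 2880x^7 + 13305x^6 - 39882x^5 + 77640x^4 - 94800x^3 + 66000x^2 - 20000x. The constant term is 0 because L is singular (the all-ones vector lies in its kernel). There is one zero in the spectrum, matching the 1 component.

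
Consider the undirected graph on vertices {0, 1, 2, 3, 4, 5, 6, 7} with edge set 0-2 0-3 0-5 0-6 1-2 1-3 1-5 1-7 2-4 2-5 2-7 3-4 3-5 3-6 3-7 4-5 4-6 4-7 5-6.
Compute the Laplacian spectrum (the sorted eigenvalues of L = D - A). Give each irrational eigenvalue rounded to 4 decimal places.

[0, 2.8430, 4.1589, 4.6780, 5.2450, 6.1654, 7.2743, 7.6354]

Each diagonal entry of L is the vertex degree and each off-diagonal entry is -1 where an edge is present, 0 otherwise; in the order [0, 1, 2, 3, 4, 5, 6, 7] the diagonal is [4, 4, 5, 6, 5, 6, 4, 4]. Diagonalising L (or applying a numerical eigensolver to the 8x8 matrix) gives the spectrum above. The single zero eigenvalue shows the graph is connected. There is one zero in the spectrum, matching the 1 component. The eigenvalues sum to 38, which equals trace(L) = 2|E|.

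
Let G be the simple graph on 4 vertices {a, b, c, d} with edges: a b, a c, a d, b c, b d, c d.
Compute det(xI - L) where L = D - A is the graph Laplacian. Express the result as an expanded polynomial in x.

Each diagonal entry of L is the vertex degree and each off-diagonal entry is -1 where an edge is present, 0 otherwise; in the order [a, b, c, d] the diagonal is [3, 3, 3, 3]. The eigenvalues of L are [0, 4, 4, 4]; the characteristic polynomial is the product of (x - lambda_i), which multiplies out to x^4 - 12x^3 + 48x^2 - 64x. The constant term is 0 because L is singular (the all-ones vector lies in its kernel). By the matrix-tree theorem the graph has (1/4) * product of the nonzero eigenvalues = 16 spanning trees. The eigenvalues sum to 12, which equals trace(L) = 2|E|.

x^4 - 12x^3 + 48x^2 - 64x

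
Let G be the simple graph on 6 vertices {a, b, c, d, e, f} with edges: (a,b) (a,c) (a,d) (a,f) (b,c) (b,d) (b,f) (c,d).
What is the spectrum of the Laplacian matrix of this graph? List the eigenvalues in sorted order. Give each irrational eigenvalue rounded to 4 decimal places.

[0, 0, 2, 4, 5, 5]

Each diagonal entry of L is the vertex degree and each off-diagonal entry is -1 where an edge is present, 0 otherwise; in the order [a, b, c, d, e, f] the diagonal is [4, 4, 3, 3, 0, 2]. Since every row of L sums to 0, the all-ones vector is in the kernel and 0 is an eigenvalue. The 2 zero eigenvalues correspond to the 2 connected components. There are 2 zeros in the spectrum, matching the 2 components.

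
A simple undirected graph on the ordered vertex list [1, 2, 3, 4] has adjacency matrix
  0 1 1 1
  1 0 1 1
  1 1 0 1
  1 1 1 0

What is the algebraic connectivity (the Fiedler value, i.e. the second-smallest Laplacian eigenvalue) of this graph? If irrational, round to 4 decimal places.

4

Reading degrees in the order [1, 2, 3, 4] gives [3, 3, 3, 3]; set D = diag(3, 3, 3, 3) and form L = D - A. Computing the eigenvalues of L and sorting gives [0, 4, 4, 4]. The Fiedler value lambda_2 = 4 is strictly positive, so the graph is connected. There is one zero in the spectrum, matching the 1 component. The eigenvalues sum to 12, which equals trace(L) = 2|E|.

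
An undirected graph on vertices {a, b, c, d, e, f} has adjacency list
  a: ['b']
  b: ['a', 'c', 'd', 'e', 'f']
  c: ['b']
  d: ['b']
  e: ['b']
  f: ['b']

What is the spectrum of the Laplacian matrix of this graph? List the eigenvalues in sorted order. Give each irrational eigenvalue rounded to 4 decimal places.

[0, 1, 1, 1, 1, 6]

With the vertex order [a, b, c, d, e, f], the degrees are [1, 5, 1, 1, 1, 1], giving D = diag(1, 5, 1, 1, 1, 1) and L = D - A. L is symmetric positive semidefinite, so every eigenvalue is real and nonnegative. There is one zero in the spectrum, matching the 1 component. The eigenvalues sum to 10, which equals trace(L) = 2|E|.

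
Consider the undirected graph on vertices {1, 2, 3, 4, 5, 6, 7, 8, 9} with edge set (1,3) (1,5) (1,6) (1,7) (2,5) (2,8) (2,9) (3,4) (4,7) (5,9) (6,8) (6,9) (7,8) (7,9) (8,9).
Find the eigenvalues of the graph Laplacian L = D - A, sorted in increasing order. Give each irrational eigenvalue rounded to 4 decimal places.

With the vertex order [1, 2, 3, 4, 5, 6, 7, 8, 9], the degrees are [4, 3, 2, 2, 3, 3, 4, 4, 5], giving D = diag(4, 3, 2, 2, 3, 3, 4, 4, 5) and L = D - A. The multiplicity of 0 as a Laplacian eigenvalue equals the number of connected components. There is one zero in the spectrum, matching the 1 component.

[0, 0.9035, 2.3533, 2.4294, 3.2429, 3.8731, 4.9093, 5.5870, 6.7016]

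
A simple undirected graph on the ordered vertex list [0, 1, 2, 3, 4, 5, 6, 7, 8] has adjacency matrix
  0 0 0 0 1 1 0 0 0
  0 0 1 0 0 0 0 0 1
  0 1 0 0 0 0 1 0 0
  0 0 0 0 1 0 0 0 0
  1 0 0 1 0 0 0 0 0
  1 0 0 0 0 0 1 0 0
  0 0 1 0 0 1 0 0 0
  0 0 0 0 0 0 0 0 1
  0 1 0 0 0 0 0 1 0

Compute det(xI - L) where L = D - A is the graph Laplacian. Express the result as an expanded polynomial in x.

x^9 - 16x^8 + 105x^7 - 364x^6 + 715x^5 - 792x^4 + 462x^3 - 120x^2 + 9x

Reading degrees in the order [0, 1, 2, 3, 4, 5, 6, 7, 8] gives [2, 2, 2, 1, 2, 2, 2, 1, 2]; set D = diag(2, 2, 2, 1, 2, 2, 2, 1, 2) and form L = D - A. Computing det(xI - L) by cofactor expansion (or equivalently via sum-over-permutations) gives x^9 - 16x^8 + 105x^7 - 364x^6 + 715x^5 - 792x^4 + 462x^3 - 120x^2 + 9x. The coefficient of x^8 equals -trace(L) = -16, matching the sum of degrees. The eigenvalues sum to 16, which equals trace(L) = 2|E|. The largest eigenvalue, 3.8794, is at most the vertex count 9.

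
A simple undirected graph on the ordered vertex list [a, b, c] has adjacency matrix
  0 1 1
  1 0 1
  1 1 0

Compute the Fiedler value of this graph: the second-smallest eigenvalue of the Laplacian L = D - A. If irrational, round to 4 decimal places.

Reading degrees in the order [a, b, c] gives [2, 2, 2]; set D = diag(2, 2, 2) and form L = D - A. Computing the eigenvalues of L and sorting gives [0, 3, 3]. The Fiedler value lambda_2 = 3 is strictly positive, so the graph is connected. There is one zero in the spectrum, matching the 1 component.

3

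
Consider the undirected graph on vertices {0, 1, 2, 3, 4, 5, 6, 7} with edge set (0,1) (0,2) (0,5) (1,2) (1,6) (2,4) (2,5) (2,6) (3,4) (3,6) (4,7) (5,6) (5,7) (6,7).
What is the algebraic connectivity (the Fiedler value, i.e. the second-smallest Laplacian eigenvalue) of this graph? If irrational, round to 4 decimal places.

1.3899

Each diagonal entry of L is the vertex degree and each off-diagonal entry is -1 where an edge is present, 0 otherwise; in the order [0, 1, 2, 3, 4, 5, 6, 7] the diagonal is [3, 3, 5, 2, 3, 4, 5, 3]. Computing the eigenvalues of L and sorting gives [0, 1.3899, 2.3420, 3.3920, 3.5366, 4.5965, 6.0181, 6.7249]. The Fiedler value lambda_2 = 1.3899 is strictly positive, so the graph is connected. The largest eigenvalue, 6.7249, is at most the vertex count 8.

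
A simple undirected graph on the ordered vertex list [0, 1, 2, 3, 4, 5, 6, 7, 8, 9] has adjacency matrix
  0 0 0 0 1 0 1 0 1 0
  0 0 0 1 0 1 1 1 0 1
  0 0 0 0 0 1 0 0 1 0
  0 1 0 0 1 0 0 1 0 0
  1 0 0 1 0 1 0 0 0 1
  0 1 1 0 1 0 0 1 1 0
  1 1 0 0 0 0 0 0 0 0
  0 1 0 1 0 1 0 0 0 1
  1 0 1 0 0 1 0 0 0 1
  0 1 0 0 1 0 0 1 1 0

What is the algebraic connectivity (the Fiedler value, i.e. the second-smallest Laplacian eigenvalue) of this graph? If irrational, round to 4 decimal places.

1.3488

Reading degrees in the order [0, 1, 2, 3, 4, 5, 6, 7, 8, 9] gives [3, 5, 2, 3, 4, 5, 2, 4, 4, 4]; set D = diag(3, 5, 2, 3, 4, 5, 2, 4, 4, 4) and form L = D - A. The sorted Laplacian eigenvalues are [0, 1.3488, 1.5691, 2.6300, 3.2576, 4.3193, 4.6074, 5, 5.8313, 7.4364]; the algebraic connectivity is the second entry, 1.3488. There is one zero in the spectrum, matching the 1 component.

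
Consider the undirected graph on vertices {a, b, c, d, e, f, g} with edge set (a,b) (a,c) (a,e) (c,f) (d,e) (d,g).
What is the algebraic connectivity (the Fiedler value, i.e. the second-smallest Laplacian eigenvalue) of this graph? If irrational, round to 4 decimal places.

Each diagonal entry of L is the vertex degree and each off-diagonal entry is -1 where an edge is present, 0 otherwise; in the order [a, b, c, d, e, f, g] the diagonal is [3, 1, 2, 2, 2, 1, 1]. The sorted Laplacian eigenvalues are [0, 0.2603, 0.6262, 1.4055, 2.2742, 3.0996, 4.3342]; the algebraic connectivity is the second entry, 0.2603. The eigenvalues sum to 12, which equals trace(L) = 2|E|.

0.2603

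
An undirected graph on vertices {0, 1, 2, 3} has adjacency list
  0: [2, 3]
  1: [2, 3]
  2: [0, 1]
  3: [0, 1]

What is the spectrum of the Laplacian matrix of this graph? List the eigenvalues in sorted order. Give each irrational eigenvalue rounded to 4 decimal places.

Each diagonal entry of L is the vertex degree and each off-diagonal entry is -1 where an edge is present, 0 otherwise; in the order [0, 1, 2, 3] the diagonal is [2, 2, 2, 2]. Since every row of L sums to 0, the all-ones vector is in the kernel and 0 is an eigenvalue. The single zero eigenvalue shows the graph is connected. The eigenvalues sum to 8, which equals trace(L) = 2|E|.

[0, 2, 2, 4]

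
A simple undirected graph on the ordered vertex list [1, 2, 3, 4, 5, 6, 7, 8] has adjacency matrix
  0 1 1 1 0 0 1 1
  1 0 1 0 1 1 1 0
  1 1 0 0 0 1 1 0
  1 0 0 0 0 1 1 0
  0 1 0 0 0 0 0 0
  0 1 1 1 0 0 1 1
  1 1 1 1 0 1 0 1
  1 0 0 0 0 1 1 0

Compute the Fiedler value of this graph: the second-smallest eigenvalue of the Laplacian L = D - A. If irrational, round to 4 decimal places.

Each diagonal entry of L is the vertex degree and each off-diagonal entry is -1 where an edge is present, 0 otherwise; in the order [1, 2, 3, 4, 5, 6, 7, 8] the diagonal is [5, 5, 4, 3, 1, 5, 6, 3]. The smallest Laplacian eigenvalue is always 0. The next one, lambda_2 = 0.9076, measures how hard the graph is to disconnect: larger values mean better connectivity. There is one zero in the spectrum, matching the 1 component.

0.9076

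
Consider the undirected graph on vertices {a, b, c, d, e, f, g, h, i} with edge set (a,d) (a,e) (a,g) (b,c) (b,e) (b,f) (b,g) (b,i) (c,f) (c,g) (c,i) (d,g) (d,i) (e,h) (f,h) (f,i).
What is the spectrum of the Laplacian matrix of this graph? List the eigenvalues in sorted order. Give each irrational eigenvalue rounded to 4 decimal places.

Each diagonal entry of L is the vertex degree and each off-diagonal entry is -1 where an edge is present, 0 otherwise; in the order [a, b, c, d, e, f, g, h, i] the diagonal is [3, 5, 4, 3, 3, 4, 4, 2, 4]. The multiplicity of 0 as a Laplacian eigenvalue equals the number of connected components. The single zero eigenvalue shows the graph is connected. There is one zero in the spectrum, matching the 1 component.

[0, 1.3579, 1.7961, 3.0584, 3.8410, 4.4122, 5.3330, 5.6121, 6.5893]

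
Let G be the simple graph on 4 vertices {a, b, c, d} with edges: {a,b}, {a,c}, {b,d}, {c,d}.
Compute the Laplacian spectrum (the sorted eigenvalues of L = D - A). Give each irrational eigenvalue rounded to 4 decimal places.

[0, 2, 2, 4]

With the vertex order [a, b, c, d], the degrees are [2, 2, 2, 2], giving D = diag(2, 2, 2, 2) and L = D - A. Diagonalising L (or applying a numerical eigensolver to the 4x4 matrix) gives the spectrum above. There is one zero in the spectrum, matching the 1 component. The largest eigenvalue, 4, is at most the vertex count 4.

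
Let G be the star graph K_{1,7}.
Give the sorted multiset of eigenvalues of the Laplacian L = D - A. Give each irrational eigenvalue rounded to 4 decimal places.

[0, 1, 1, 1, 1, 1, 1, 8]

The graph has 8 vertices and degree multiset [7, 1, 1, 1, 1, 1, 1, 1]; D is the diagonal matrix of degrees and L = D - A. Diagonalising L (or applying a numerical eigensolver to the 8x8 matrix) gives the spectrum above. There is one zero in the spectrum, matching the 1 component. The eigenvalues sum to 14, which equals trace(L) = 2|E|.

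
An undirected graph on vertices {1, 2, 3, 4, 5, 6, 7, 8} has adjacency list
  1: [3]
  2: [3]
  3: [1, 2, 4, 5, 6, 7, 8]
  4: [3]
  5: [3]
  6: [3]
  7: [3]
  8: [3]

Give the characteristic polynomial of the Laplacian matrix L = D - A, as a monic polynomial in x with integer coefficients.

x^8 - 14x^7 + 63x^6 - 140x^5 + 175x^4 - 126x^3 + 49x^2 - 8x

With the vertex order [1, 2, 3, 4, 5, 6, 7, 8], the degrees are [1, 1, 7, 1, 1, 1, 1, 1], giving D = diag(1, 1, 7, 1, 1, 1, 1, 1) and L = D - A. L has integer entries, so p(x) = det(xI - L) has integer coefficients. Expanding the determinant yields x^8 - 14x^7 + 63x^6 - 140x^5 + 175x^4 - 126x^3 + 49x^2 - 8x. The coefficient of x^7 equals -trace(L) = -14, matching the sum of degrees. There is one zero in the spectrum, matching the 1 component.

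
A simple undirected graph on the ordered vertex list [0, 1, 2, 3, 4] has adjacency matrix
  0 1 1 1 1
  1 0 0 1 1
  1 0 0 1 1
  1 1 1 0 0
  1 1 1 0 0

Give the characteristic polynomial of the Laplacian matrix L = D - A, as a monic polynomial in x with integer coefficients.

With the vertex order [0, 1, 2, 3, 4], the degrees are [4, 3, 3, 3, 3], giving D = diag(4, 3, 3, 3, 3) and L = D - A. Computing det(xI - L) by cofactor expansion (or equivalently via sum-over-permutations) gives x^5 - 16x^4 + 94x^3 - 240x^2 + 225x. The coefficient of x^4 equals -trace(L) = -16, matching the sum of degrees. The largest eigenvalue, 5, is at most the vertex count 5. By the matrix-tree theorem the graph has (1/5) * product of the nonzero eigenvalues = 45 spanning trees.

x^5 - 16x^4 + 94x^3 - 240x^2 + 225x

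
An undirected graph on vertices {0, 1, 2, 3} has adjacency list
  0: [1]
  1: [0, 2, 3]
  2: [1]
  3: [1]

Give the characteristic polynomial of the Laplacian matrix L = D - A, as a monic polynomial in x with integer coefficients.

x^4 - 6x^3 + 9x^2 - 4x

With the vertex order [0, 1, 2, 3], the degrees are [1, 3, 1, 1], giving D = diag(1, 3, 1, 1) and L = D - A. The eigenvalues of L are [0, 1, 1, 4]; the characteristic polynomial is the product of (x - lambda_i), which multiplies out to x^4 - 6x^3 + 9x^2 - 4x. Since p(0) = det(-L) = 0, x divides p(x). The eigenvalues sum to 6, which equals trace(L) = 2|E|.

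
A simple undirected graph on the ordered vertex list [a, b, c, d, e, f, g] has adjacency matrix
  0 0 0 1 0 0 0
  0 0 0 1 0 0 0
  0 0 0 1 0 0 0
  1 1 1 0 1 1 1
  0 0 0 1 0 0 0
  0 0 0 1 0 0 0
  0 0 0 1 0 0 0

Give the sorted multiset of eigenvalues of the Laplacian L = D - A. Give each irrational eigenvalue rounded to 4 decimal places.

With the vertex order [a, b, c, d, e, f, g], the degrees are [1, 1, 1, 6, 1, 1, 1], giving D = diag(1, 1, 1, 6, 1, 1, 1) and L = D - A. Diagonalising L (or applying a numerical eigensolver to the 7x7 matrix) gives the spectrum above. There is one zero in the spectrum, matching the 1 component.

[0, 1, 1, 1, 1, 1, 7]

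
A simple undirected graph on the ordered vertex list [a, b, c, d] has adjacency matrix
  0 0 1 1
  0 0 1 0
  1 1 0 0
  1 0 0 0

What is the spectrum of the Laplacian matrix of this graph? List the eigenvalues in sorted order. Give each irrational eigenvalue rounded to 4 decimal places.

Each diagonal entry of L is the vertex degree and each off-diagonal entry is -1 where an edge is present, 0 otherwise; in the order [a, b, c, d] the diagonal is [2, 1, 2, 1]. Diagonalising L (or applying a numerical eigensolver to the 4x4 matrix) gives the spectrum above. By the matrix-tree theorem the graph has (1/4) * product of the nonzero eigenvalues = 1 spanning tree.

[0, 0.5858, 2, 3.4142]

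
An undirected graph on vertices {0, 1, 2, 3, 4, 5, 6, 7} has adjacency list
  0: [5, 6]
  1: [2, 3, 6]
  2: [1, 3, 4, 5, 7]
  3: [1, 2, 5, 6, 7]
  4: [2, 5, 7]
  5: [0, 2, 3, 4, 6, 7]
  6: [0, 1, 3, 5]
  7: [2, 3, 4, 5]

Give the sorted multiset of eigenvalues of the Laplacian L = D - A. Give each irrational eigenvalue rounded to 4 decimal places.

With the vertex order [0, 1, 2, 3, 4, 5, 6, 7], the degrees are [2, 3, 5, 5, 3, 6, 4, 4], giving D = diag(2, 3, 5, 5, 3, 6, 4, 4) and L = D - A. Since every row of L sums to 0, the all-ones vector is in the kernel and 0 is an eigenvalue. The largest eigenvalue, 7.1964, is at most the vertex count 8.

[0, 1.6330, 2.2870, 4.1201, 4.6149, 5.7217, 6.4268, 7.1964]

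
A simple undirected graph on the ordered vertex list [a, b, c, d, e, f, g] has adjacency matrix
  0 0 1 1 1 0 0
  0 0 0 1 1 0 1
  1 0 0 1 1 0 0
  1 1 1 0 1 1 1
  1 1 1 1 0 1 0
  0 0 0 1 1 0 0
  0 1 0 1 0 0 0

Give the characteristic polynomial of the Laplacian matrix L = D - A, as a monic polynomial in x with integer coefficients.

x^7 - 24x^6 + 228x^5 - 1092x^4 + 2769x^3 - 3510x^2 + 1736x

With the vertex order [a, b, c, d, e, f, g], the degrees are [3, 3, 3, 6, 5, 2, 2], giving D = diag(3, 3, 3, 6, 5, 2, 2) and L = D - A. L has integer entries, so p(x) = det(xI - L) has integer coefficients. Expanding the determinant yields x^7 - 24x^6 + 228x^5 - 1092x^4 + 2769x^3 - 3510x^2 + 1736x. The constant term is 0 because L is singular (the all-ones vector lies in its kernel).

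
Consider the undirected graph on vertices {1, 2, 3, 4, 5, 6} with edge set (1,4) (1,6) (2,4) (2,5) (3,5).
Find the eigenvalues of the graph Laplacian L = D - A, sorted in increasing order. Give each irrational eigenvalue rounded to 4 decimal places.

Reading degrees in the order [1, 2, 3, 4, 5, 6] gives [2, 2, 1, 2, 2, 1]; set D = diag(2, 2, 1, 2, 2, 1) and form L = D - A. The multiplicity of 0 as a Laplacian eigenvalue equals the number of connected components.

[0, 0.2679, 1, 2, 3, 3.7321]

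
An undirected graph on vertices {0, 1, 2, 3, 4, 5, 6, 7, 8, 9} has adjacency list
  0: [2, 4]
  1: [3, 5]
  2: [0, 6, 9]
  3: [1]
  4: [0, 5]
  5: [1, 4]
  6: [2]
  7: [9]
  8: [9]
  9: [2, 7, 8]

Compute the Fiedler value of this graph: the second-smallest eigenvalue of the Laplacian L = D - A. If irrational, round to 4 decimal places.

Each diagonal entry of L is the vertex degree and each off-diagonal entry is -1 where an edge is present, 0 otherwise; in the order [0, 1, 2, 3, 4, 5, 6, 7, 8, 9] the diagonal is [2, 2, 3, 1, 2, 2, 1, 1, 1, 3]. The smallest Laplacian eigenvalue is always 0. The next one, lambda_2 = 0.1236, measures how hard the graph is to disconnect: larger values mean better connectivity. There is one zero in the spectrum, matching the 1 component. The eigenvalues sum to 18, which equals trace(L) = 2|E|.

0.1236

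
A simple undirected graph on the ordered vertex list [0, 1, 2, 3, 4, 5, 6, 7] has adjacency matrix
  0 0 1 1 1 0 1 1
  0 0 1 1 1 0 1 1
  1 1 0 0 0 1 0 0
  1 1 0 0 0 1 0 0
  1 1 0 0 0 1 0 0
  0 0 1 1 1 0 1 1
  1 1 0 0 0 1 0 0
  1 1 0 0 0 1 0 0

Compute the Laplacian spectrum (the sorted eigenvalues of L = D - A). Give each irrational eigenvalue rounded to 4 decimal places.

[0, 3, 3, 3, 3, 5, 5, 8]

With the vertex order [0, 1, 2, 3, 4, 5, 6, 7], the degrees are [5, 5, 3, 3, 3, 5, 3, 3], giving D = diag(5, 5, 3, 3, 3, 5, 3, 3) and L = D - A. L is symmetric positive semidefinite, so every eigenvalue is real and nonnegative. There is one zero in the spectrum, matching the 1 component. The eigenvalues sum to 30, which equals trace(L) = 2|E|.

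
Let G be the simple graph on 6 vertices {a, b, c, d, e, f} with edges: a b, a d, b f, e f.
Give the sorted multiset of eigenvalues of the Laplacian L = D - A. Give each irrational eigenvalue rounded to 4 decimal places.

[0, 0, 0.3820, 1.3820, 2.6180, 3.6180]

Each diagonal entry of L is the vertex degree and each off-diagonal entry is -1 where an edge is present, 0 otherwise; in the order [a, b, c, d, e, f] the diagonal is [2, 2, 0, 1, 1, 2]. The multiplicity of 0 as a Laplacian eigenvalue equals the number of connected components. The 2 zero eigenvalues correspond to the 2 connected components. There are 2 zeros in the spectrum, matching the 2 components.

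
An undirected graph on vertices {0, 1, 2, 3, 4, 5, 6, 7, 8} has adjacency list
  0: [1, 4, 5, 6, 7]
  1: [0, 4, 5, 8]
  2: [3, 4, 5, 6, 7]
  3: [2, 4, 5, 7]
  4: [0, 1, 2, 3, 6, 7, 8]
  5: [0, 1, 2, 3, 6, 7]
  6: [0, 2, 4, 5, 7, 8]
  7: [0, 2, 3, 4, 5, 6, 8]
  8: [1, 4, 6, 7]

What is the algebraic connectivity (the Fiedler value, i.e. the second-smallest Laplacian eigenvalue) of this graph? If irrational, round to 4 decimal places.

2.9944

With the vertex order [0, 1, 2, 3, 4, 5, 6, 7, 8], the degrees are [5, 4, 5, 4, 7, 6, 6, 7, 4], giving D = diag(5, 4, 5, 4, 7, 6, 6, 7, 4) and L = D - A. The sorted Laplacian eigenvalues are [0, 2.9944, 4.1475, 4.6223, 5.6081, 6.5267, 7.3766, 8.0878, 8.6366]; the algebraic connectivity is the second entry, 2.9944. There is one zero in the spectrum, matching the 1 component.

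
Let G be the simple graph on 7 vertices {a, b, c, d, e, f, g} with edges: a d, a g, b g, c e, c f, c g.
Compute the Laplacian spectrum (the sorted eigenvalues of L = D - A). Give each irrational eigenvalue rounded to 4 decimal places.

Reading degrees in the order [a, b, c, d, e, f, g] gives [2, 1, 3, 1, 1, 1, 3]; set D = diag(2, 1, 3, 1, 1, 1, 3) and form L = D - A. The multiplicity of 0 as a Laplacian eigenvalue equals the number of connected components. The single zero eigenvalue shows the graph is connected. The eigenvalues sum to 12, which equals trace(L) = 2|E|.

[0, 0.3217, 0.6802, 1, 2.1397, 3.2297, 4.6287]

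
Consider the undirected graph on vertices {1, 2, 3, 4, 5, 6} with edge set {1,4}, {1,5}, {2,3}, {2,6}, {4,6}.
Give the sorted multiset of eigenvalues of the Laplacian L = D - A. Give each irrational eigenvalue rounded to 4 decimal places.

Each diagonal entry of L is the vertex degree and each off-diagonal entry is -1 where an edge is present, 0 otherwise; in the order [1, 2, 3, 4, 5, 6] the diagonal is [2, 2, 1, 2, 1, 2]. The multiplicity of 0 as a Laplacian eigenvalue equals the number of connected components.

[0, 0.2679, 1, 2, 3, 3.7321]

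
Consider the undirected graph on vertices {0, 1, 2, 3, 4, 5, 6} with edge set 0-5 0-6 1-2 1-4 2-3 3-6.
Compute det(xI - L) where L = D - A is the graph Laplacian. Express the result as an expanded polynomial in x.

x^7 - 12x^6 + 55x^5 - 120x^4 + 126x^3 - 56x^2 + 7x

Each diagonal entry of L is the vertex degree and each off-diagonal entry is -1 where an edge is present, 0 otherwise; in the order [0, 1, 2, 3, 4, 5, 6] the diagonal is [2, 2, 2, 2, 1, 1, 2]. L has integer entries, so p(x) = det(xI - L) has integer coefficients. Expanding the determinant yields x^7 - 12x^6 + 55x^5 - 120x^4 + 126x^3 - 56x^2 + 7x. The constant term is 0 because L is singular (the all-ones vector lies in its kernel). By the matrix-tree theorem the graph has (1/7) * product of the nonzero eigenvalues = 1 spanning tree.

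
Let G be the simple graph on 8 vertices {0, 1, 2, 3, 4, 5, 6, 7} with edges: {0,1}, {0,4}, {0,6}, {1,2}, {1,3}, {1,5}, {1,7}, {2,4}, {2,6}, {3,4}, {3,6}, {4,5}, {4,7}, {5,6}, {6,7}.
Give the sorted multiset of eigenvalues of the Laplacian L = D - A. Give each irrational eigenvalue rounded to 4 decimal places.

[0, 3, 3, 3, 3, 5, 5, 8]

With the vertex order [0, 1, 2, 3, 4, 5, 6, 7], the degrees are [3, 5, 3, 3, 5, 3, 5, 3], giving D = diag(3, 5, 3, 3, 5, 3, 5, 3) and L = D - A. Since every row of L sums to 0, the all-ones vector is in the kernel and 0 is an eigenvalue. By the matrix-tree theorem the graph has (1/8) * product of the nonzero eigenvalues = 2025 spanning trees. The largest eigenvalue, 8, is at most the vertex count 8.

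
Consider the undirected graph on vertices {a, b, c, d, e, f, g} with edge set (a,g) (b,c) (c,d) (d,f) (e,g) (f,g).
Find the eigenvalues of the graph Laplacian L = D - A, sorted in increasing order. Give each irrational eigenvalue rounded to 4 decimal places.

[0, 0.2254, 1, 1, 2.1859, 3.3604, 4.2283]

Reading degrees in the order [a, b, c, d, e, f, g] gives [1, 1, 2, 2, 1, 2, 3]; set D = diag(1, 1, 2, 2, 1, 2, 3) and form L = D - A. Since every row of L sums to 0, the all-ones vector is in the kernel and 0 is an eigenvalue. There is one zero in the spectrum, matching the 1 component. By the matrix-tree theorem the graph has (1/7) * product of the nonzero eigenvalues = 1 spanning tree.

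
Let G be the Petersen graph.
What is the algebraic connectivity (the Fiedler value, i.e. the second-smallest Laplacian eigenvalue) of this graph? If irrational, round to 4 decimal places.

The graph has 10 vertices and degree multiset [3, 3, 3, 3, 3, 3, 3, 3, 3, 3]; D is the diagonal matrix of degrees and L = D - A. Computing the eigenvalues of L and sorting gives [0, 2, 2, 2, 2, 2, 5, 5, 5, 5]. The Fiedler value lambda_2 = 2 is strictly positive, so the graph is connected. There is one zero in the spectrum, matching the 1 component.

2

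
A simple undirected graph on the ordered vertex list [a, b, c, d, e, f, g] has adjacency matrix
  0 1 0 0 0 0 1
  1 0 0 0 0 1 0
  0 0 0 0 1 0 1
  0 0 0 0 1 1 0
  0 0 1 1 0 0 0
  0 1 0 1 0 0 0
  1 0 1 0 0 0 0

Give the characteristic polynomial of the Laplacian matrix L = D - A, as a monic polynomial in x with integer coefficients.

x^7 - 14x^6 + 77x^5 - 210x^4 + 294x^3 - 196x^2 + 49x

Reading degrees in the order [a, b, c, d, e, f, g] gives [2, 2, 2, 2, 2, 2, 2]; set D = diag(2, 2, 2, 2, 2, 2, 2) and form L = D - A. L has integer entries, so p(x) = det(xI - L) has integer coefficients. Expanding the determinant yields x^7 - 14x^6 + 77x^5 - 210x^4 + 294x^3 - 196x^2 + 49x. Since p(0) = det(-L) = 0, x divides p(x). There is one zero in the spectrum, matching the 1 component. The eigenvalues sum to 14, which equals trace(L) = 2|E|.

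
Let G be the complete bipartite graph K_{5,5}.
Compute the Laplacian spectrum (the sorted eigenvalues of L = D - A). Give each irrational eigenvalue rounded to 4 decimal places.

The graph has 10 vertices and degree multiset [5, 5, 5, 5, 5, 5, 5, 5, 5, 5]; D is the diagonal matrix of degrees and L = D - A. L is symmetric positive semidefinite, so every eigenvalue is real and nonnegative.

[0, 5, 5, 5, 5, 5, 5, 5, 5, 10]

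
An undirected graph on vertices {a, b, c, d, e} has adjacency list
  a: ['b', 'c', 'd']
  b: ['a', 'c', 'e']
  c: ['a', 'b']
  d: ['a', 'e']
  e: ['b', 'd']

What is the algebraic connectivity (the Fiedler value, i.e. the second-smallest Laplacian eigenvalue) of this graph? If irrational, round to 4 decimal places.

With the vertex order [a, b, c, d, e], the degrees are [3, 3, 2, 2, 2], giving D = diag(3, 3, 2, 2, 2) and L = D - A. Computing the eigenvalues of L and sorting gives [0, 1.3820, 2.3820, 3.6180, 4.6180]. The Fiedler value lambda_2 = 1.3820 is strictly positive, so the graph is connected. There is one zero in the spectrum, matching the 1 component.

1.3820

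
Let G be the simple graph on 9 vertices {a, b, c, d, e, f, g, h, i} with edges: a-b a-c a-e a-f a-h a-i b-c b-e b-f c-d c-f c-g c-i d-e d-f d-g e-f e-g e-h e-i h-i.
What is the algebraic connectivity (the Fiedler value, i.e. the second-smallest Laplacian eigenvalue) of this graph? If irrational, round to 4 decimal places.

2.0709

Reading degrees in the order [a, b, c, d, e, f, g, h, i] gives [6, 4, 6, 4, 7, 5, 3, 3, 4]; set D = diag(6, 4, 6, 4, 7, 5, 3, 3, 4) and form L = D - A. The smallest Laplacian eigenvalue is always 0. The next one, lambda_2 = 2.0709, measures how hard the graph is to disconnect: larger values mean better connectivity. The eigenvalues sum to 42, which equals trace(L) = 2|E|.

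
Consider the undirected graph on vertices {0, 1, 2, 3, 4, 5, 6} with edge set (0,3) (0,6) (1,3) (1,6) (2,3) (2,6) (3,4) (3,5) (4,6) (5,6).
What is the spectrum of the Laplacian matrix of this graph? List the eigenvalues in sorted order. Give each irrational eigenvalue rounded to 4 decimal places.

With the vertex order [0, 1, 2, 3, 4, 5, 6], the degrees are [2, 2, 2, 5, 2, 2, 5], giving D = diag(2, 2, 2, 5, 2, 2, 5) and L = D - A. L is symmetric positive semidefinite, so every eigenvalue is real and nonnegative. By the matrix-tree theorem the graph has (1/7) * product of the nonzero eigenvalues = 80 spanning trees.

[0, 2, 2, 2, 2, 5, 7]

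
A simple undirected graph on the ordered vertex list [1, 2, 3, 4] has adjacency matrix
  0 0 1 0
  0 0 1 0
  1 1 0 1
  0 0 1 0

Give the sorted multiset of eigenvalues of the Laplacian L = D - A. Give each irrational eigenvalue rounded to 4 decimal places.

Reading degrees in the order [1, 2, 3, 4] gives [1, 1, 3, 1]; set D = diag(1, 1, 3, 1) and form L = D - A. Diagonalising L (or applying a numerical eigensolver to the 4x4 matrix) gives the spectrum above. By the matrix-tree theorem the graph has (1/4) * product of the nonzero eigenvalues = 1 spanning tree.

[0, 1, 1, 4]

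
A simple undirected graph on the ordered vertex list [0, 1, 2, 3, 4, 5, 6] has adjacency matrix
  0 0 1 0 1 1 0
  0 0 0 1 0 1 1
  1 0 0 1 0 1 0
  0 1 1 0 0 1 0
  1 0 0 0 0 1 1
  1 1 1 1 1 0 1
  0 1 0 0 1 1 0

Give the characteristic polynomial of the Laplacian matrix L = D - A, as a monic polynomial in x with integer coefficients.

Each diagonal entry of L is the vertex degree and each off-diagonal entry is -1 where an edge is present, 0 otherwise; in the order [0, 1, 2, 3, 4, 5, 6] the diagonal is [3, 3, 3, 3, 3, 6, 3]. The eigenvalues of L are [0, 2, 2, 4, 4, 5, 7]; the characteristic polynomial is the product of (x - lambda_i), which multiplies out to x^7 - 24x^6 + 231x^5 - 1140x^4 + 3036x^3 - 4128x^2 + 2240x. Since p(0) = det(-L) = 0, x divides p(x).

x^7 - 24x^6 + 231x^5 - 1140x^4 + 3036x^3 - 4128x^2 + 2240x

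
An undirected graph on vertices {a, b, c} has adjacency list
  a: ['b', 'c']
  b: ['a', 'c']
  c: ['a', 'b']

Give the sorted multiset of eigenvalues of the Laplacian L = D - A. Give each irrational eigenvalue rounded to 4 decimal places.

With the vertex order [a, b, c], the degrees are [2, 2, 2], giving D = diag(2, 2, 2) and L = D - A. L is symmetric positive semidefinite, so every eigenvalue is real and nonnegative.

[0, 3, 3]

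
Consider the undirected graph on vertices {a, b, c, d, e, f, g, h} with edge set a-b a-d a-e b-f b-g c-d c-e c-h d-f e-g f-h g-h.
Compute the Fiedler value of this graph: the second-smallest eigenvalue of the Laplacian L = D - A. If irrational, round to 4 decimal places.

Each diagonal entry of L is the vertex degree and each off-diagonal entry is -1 where an edge is present, 0 otherwise; in the order [a, b, c, d, e, f, g, h] the diagonal is [3, 3, 3, 3, 3, 3, 3, 3]. The sorted Laplacian eigenvalues are [0, 2, 2, 2, 4, 4, 4, 6]; the algebraic connectivity is the second entry, 2. The largest eigenvalue, 6, is at most the vertex count 8.

2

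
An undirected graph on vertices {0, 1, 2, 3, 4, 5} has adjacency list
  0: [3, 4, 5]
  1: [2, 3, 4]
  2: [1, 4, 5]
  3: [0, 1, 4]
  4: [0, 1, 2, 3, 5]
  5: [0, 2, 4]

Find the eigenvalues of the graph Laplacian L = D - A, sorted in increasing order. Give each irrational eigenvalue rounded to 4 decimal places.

[0, 2.3820, 2.3820, 4.6180, 4.6180, 6]

Reading degrees in the order [0, 1, 2, 3, 4, 5] gives [3, 3, 3, 3, 5, 3]; set D = diag(3, 3, 3, 3, 5, 3) and form L = D - A. L is symmetric positive semidefinite, so every eigenvalue is real and nonnegative. The single zero eigenvalue shows the graph is connected. There is one zero in the spectrum, matching the 1 component.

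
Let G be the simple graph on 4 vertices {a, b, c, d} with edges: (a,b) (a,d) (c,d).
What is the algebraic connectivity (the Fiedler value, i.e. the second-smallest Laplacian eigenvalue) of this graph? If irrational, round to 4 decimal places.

Reading degrees in the order [a, b, c, d] gives [2, 1, 1, 2]; set D = diag(2, 1, 1, 2) and form L = D - A. Computing the eigenvalues of L and sorting gives [0, 0.5858, 2, 3.4142]. The Fiedler value lambda_2 = 0.5858 is strictly positive, so the graph is connected.

0.5858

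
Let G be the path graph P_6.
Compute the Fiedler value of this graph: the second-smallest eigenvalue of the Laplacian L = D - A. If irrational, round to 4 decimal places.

The graph has 6 vertices and degree multiset [2, 2, 2, 2, 1, 1]; D is the diagonal matrix of degrees and L = D - A. The smallest Laplacian eigenvalue is always 0. The next one, lambda_2 = 0.2679, measures how hard the graph is to disconnect: larger values mean better connectivity.

0.2679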